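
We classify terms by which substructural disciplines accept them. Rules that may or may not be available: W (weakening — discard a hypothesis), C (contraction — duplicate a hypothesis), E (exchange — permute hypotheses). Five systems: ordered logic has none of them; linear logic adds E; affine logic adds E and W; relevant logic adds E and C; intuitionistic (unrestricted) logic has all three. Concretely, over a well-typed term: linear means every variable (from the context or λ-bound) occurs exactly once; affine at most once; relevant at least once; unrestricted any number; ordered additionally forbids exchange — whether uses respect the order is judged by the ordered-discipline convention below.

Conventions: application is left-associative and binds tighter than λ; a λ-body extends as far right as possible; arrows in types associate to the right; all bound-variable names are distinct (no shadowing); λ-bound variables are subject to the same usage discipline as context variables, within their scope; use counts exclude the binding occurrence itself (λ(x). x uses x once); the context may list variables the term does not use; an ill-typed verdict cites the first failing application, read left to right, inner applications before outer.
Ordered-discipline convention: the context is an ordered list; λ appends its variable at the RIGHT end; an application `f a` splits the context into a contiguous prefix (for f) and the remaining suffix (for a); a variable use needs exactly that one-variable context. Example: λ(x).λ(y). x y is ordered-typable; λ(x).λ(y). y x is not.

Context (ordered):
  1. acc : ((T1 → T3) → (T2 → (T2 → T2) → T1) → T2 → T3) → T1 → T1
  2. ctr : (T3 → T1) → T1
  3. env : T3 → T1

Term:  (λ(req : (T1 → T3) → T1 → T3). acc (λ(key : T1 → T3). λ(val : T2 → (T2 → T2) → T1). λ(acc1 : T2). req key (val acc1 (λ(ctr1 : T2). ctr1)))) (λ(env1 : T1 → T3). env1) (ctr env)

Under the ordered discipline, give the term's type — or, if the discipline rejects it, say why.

term : T1
use counts: acc: 1, ctr: 1, env: 1, req (λ-bound): 1, key (λ-bound): 1, val (λ-bound): 1, acc1 (λ-bound): 1, ctr1 (λ-bound): 1, env1 (λ-bound): 1
left-to-right use order: acc, req, key, val, acc1, ctr1, env1, ctr, env
typing: well-typed at T1
summary: ordered ✓; linear ✓; affine ✓; relevant ✓; unrestricted ✓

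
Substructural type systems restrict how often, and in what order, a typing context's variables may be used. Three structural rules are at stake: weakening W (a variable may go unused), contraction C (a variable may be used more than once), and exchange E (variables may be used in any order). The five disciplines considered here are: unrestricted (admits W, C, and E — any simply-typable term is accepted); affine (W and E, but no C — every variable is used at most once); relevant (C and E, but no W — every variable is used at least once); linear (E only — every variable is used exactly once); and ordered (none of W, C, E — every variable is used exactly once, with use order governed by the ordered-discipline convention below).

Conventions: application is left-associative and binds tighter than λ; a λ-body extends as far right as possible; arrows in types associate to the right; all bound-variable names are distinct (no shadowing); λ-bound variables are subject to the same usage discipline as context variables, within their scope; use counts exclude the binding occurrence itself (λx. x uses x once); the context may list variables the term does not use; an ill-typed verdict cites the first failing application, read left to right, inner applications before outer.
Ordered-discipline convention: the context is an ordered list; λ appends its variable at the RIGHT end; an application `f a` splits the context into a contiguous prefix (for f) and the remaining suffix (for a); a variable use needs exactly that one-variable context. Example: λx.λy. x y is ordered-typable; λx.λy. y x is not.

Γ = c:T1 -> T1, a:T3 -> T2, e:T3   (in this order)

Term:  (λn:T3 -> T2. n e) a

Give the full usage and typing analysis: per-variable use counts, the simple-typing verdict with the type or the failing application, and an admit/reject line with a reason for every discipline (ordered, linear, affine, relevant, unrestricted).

variable uses: c: 0, a: 1, e: 1, n (λ-bound): 1
left-to-right use order: n, e, a
typing: well-typed — term : T2
ordered: ✗ — c never used (weakening)
linear: ✗ — c never used (weakening)
affine: ✓ — no duplicate uses among c, a, e, n
relevant: ✗ — c never used (weakening)
unrestricted: ✓ — well-typed at T2; no restrictions here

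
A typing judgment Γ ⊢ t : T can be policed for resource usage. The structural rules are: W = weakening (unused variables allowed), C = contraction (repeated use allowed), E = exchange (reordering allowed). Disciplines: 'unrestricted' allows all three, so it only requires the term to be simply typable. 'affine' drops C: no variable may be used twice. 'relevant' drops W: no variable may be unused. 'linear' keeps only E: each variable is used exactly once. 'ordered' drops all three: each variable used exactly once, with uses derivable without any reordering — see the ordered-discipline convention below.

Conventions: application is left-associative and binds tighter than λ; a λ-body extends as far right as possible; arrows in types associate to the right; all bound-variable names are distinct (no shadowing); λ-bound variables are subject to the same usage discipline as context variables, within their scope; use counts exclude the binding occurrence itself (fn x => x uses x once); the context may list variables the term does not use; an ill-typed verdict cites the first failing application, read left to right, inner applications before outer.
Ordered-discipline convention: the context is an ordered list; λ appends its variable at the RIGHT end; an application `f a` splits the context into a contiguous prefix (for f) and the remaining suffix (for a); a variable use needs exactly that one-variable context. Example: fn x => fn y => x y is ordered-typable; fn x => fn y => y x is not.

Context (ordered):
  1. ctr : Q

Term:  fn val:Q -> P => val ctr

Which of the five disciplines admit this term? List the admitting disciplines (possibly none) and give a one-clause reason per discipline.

admitted in: linear, affine, relevant, unrestricted
usage: ctr=1; val (bound)=1
order of uses: val, ctr
typing: the term checks, with type (Q -> P) -> P
ordered: ✗ — needs exchange: uses follow val, ctr
linear: ✓ — single use per variable (ctr, val)
affine: ✓ — no duplicate uses among ctr, val
relevant: ✓ — none of ctr, val goes unused
unrestricted: ✓ — typability at (Q -> P) -> P is all that's needed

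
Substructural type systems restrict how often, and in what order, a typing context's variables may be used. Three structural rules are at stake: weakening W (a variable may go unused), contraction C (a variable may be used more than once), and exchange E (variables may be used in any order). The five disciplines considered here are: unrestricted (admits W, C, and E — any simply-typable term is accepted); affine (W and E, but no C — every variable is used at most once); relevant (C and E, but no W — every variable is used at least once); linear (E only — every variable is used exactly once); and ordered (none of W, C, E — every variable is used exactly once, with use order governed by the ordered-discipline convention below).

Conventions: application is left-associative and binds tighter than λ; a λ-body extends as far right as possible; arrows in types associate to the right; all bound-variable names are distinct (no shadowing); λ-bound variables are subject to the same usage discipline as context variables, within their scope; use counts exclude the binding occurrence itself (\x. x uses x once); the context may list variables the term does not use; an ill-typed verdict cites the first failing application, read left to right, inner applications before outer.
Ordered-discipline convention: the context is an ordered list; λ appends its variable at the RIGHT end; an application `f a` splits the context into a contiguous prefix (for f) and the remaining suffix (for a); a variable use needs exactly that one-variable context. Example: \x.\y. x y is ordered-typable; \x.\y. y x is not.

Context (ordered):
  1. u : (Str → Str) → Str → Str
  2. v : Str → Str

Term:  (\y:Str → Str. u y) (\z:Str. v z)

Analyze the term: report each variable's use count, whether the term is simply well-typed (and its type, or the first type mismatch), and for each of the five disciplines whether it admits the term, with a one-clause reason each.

counts: u=1; v=1; y (λ-bound)=1; z (λ-bound)=1
use order (left to right): u, y, v, z
typing: well-typed — term : Str → Str
ordered ✓ (u, v, y, z once each; derivable with no W/C/E)
linear ✓ (each of u, v, y, z used exactly once)
affine ✓ (at most one use each (u, v, y, z))
relevant ✓ (u, v, y, z: all used, weakening unneeded)
unrestricted ✓ (well-typed at Str → Str; no restrictions here)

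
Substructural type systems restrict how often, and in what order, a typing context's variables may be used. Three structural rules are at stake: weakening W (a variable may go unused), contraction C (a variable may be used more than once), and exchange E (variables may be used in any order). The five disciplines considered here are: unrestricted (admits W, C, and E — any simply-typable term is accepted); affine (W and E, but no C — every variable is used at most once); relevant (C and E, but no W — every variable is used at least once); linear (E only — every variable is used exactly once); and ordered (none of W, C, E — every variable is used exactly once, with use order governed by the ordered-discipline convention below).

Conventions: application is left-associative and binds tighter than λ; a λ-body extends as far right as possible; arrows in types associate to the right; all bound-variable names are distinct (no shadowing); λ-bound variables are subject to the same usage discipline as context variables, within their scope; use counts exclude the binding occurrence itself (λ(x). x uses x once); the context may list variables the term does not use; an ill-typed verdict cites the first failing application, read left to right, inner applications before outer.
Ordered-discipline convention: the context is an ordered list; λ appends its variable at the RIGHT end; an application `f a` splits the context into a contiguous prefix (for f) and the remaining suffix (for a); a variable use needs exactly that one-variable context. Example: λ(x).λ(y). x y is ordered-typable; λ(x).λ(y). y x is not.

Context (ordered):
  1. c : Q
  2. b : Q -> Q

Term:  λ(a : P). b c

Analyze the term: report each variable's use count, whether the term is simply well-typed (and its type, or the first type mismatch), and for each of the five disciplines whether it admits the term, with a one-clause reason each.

usage: c: 1; b: 1; a (λ-bound): 0
uses in reading order: b, c
typing: the term checks, with type P -> Q
ordered: ✗, unused: a — weakening required
linear: ✗, unused: a — weakening required
affine: ✓, at most one use each (c, b, a)
relevant: ✗, unused: a — weakening required
unrestricted: ✓, typability at P -> Q is all that's needed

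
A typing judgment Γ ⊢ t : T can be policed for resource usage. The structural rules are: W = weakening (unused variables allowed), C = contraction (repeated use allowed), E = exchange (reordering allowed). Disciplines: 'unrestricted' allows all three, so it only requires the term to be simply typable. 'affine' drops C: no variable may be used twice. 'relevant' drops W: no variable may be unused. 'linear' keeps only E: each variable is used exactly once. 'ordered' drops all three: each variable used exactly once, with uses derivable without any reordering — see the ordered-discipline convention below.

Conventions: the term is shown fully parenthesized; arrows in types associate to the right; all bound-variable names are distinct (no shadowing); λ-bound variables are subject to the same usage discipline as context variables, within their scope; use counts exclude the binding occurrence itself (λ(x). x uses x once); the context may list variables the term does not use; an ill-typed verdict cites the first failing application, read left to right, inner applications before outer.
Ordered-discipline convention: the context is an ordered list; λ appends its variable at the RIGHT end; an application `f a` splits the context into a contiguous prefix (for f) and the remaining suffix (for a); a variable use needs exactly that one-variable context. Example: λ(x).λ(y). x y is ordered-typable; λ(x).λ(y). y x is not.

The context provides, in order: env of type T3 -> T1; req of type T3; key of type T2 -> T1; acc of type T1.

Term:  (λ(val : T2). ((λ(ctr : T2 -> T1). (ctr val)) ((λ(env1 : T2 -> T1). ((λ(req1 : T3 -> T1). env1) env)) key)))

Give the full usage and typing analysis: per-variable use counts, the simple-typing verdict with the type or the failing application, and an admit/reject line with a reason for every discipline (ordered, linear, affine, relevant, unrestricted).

usage: env ×1; req ×0; key ×1; acc ×0; val [bound] ×1; ctr [bound] ×1; env1 [bound] ×1; req1 [bound] ×0
order of uses: ctr, val, env1, env, key
typing: well-typed — term : T2 -> T1
ordered: ✗, req, acc, req1 never used (weakening)
linear: ✗, req, acc, req1 never used (weakening)
affine: ✓, at most one use each (env, req, key, acc, val, ctr, env1, req1)
relevant: ✗, req, acc, req1 never used (weakening)
unrestricted: ✓, type-checks (T2 -> T1) and nothing is barred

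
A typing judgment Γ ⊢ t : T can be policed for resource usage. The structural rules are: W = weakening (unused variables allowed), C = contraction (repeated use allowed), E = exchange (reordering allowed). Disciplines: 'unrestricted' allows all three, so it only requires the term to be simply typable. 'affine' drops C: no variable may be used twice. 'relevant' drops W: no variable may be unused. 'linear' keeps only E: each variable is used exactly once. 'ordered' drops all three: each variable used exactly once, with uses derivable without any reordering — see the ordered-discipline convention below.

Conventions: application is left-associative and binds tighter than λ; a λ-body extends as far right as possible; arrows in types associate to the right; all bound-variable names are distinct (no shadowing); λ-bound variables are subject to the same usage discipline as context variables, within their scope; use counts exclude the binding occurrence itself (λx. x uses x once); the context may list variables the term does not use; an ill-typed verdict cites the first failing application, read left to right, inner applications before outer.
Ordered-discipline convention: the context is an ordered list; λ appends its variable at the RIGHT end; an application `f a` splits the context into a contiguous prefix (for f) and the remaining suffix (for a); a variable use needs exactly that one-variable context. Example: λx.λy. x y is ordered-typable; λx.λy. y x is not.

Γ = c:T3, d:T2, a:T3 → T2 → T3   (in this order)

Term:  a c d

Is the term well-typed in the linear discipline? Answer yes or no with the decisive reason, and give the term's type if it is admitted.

yes — single use per variable (c, d, a); term : T3
usage: c=1, d=1, a=1
order of uses: a, c, d
typing: well-typed — term : T3
all disciplines: ordered ✗ | linear ✓ | affine ✓ | relevant ✓ | unrestricted ✓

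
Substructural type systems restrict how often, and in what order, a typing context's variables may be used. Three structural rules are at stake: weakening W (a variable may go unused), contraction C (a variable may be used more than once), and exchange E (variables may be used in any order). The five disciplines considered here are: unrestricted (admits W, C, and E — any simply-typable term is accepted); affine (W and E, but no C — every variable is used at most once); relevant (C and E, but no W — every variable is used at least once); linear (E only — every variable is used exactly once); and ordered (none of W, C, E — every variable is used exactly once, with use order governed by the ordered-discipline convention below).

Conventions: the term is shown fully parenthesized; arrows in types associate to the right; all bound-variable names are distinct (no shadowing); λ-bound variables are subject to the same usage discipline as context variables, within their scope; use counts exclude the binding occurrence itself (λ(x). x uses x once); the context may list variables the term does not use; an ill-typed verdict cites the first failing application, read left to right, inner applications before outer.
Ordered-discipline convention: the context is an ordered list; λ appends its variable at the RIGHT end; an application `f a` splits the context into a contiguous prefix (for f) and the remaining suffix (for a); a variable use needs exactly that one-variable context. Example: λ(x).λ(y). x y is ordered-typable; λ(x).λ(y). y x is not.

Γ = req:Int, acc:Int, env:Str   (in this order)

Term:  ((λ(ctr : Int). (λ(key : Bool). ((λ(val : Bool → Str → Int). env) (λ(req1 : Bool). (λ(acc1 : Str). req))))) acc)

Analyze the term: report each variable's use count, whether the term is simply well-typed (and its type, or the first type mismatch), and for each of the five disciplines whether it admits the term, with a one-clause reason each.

use counts: req: 1, acc: 1, env: 1, ctr (λ-bound): 0, key (λ-bound): 0, val (λ-bound): 0, req1 (λ-bound): 0, acc1 (λ-bound): 0
left-to-right use order: env, req, acc
typing: ✓ — Bool → Str
ordered: ✗, unused: ctr, key, val, req1, acc1 — weakening required
linear: ✗, unused: ctr, key, val, req1, acc1 — weakening required
affine: ✓, at most one use each (req, acc, env, ctr, key, val, req1, acc1)
relevant: ✗, unused: ctr, key, val, req1, acc1 — weakening required
unrestricted: ✓, typability at Bool → Str is all that's needed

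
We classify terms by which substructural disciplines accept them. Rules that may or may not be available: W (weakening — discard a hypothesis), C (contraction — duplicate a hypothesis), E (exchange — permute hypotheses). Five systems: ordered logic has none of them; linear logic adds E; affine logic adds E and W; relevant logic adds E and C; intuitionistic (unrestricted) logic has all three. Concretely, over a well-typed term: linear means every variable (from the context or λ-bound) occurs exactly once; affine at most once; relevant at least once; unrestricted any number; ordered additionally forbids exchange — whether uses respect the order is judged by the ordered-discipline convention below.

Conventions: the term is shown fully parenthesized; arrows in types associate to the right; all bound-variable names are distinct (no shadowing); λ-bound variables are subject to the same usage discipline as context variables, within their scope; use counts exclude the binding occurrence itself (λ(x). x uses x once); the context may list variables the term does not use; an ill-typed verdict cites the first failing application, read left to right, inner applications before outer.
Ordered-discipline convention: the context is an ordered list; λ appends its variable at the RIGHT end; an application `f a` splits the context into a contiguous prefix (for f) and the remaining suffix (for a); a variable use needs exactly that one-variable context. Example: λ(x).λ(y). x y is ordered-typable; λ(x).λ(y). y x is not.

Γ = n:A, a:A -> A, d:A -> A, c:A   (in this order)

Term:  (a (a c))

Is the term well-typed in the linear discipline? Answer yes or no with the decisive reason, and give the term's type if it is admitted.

no — uses contraction: a ×2; needs weakening: n, d unused
variable uses: n: 0; a: 2; d: 0; c: 1
left-to-right use order: a, a, c
typing: the term checks, with type A
per-discipline verdicts: ordered ✗; linear ✗; affine ✗; relevant ✗; unrestricted ✓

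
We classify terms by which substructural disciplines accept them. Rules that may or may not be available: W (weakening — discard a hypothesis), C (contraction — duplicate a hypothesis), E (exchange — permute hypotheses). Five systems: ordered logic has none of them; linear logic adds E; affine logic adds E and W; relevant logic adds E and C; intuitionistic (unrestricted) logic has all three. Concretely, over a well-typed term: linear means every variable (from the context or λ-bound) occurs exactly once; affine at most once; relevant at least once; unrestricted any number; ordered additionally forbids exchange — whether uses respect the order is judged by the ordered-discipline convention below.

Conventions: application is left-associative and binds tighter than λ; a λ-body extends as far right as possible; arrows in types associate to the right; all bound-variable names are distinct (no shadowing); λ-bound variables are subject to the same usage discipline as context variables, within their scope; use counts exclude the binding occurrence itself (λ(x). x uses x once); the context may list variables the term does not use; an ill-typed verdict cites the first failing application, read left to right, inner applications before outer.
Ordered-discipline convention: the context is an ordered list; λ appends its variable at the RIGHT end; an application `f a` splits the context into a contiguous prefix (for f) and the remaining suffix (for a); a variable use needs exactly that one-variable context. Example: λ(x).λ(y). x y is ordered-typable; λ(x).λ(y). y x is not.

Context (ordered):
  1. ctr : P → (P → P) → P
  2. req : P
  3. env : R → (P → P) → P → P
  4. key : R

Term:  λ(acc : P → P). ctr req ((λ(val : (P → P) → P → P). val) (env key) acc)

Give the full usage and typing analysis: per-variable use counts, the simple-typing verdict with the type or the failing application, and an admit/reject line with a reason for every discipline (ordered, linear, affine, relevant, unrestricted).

variable uses: ctr: 1×, req: 1×, env: 1×, key: 1×, acc (bound): 1×, val (bound): 1×
uses in reading order: ctr, req, val, env, key, acc
typing: the term checks, with type (P → P) → P
ordered ✓ (single-use (ctr, req, env, key, acc, val), ordered derivation ok)
linear ✓ (exactly-once usage across ctr, req, env, key, acc, val)
affine ✓ (ctr, req, env, key, acc, val: no repeats, contraction unneeded)
relevant ✓ (every one of ctr, req, env, key, acc, val appears)
unrestricted ✓ (type-checks ((P → P) → P) and nothing is barred)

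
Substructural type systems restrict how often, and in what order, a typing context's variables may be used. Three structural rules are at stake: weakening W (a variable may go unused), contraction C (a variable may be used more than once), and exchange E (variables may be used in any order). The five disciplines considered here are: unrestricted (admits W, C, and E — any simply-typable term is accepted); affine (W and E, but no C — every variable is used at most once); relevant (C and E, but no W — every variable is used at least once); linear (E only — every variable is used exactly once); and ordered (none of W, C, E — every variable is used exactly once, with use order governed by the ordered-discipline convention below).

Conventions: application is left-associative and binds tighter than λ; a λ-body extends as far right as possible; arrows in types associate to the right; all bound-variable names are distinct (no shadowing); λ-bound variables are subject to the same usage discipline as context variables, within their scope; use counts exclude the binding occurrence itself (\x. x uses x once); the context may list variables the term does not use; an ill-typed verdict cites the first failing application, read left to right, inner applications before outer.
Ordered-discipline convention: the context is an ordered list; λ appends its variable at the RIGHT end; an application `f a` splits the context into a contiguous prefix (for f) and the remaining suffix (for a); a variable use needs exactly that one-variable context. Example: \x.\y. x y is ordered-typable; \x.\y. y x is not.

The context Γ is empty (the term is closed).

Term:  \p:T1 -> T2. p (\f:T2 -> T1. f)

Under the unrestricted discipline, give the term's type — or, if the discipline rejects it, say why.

not well-typed under unrestricted — not simply typable
use counts: p [bound]: 1; f [bound]: 1
use order (left to right): p, f
typing: ill-typed: argument of type (T2 -> T1) -> T2 -> T1 where T1 is required
across the five disciplines: ordered ✗; linear ✗; affine ✗; relevant ✗; unrestricted ✗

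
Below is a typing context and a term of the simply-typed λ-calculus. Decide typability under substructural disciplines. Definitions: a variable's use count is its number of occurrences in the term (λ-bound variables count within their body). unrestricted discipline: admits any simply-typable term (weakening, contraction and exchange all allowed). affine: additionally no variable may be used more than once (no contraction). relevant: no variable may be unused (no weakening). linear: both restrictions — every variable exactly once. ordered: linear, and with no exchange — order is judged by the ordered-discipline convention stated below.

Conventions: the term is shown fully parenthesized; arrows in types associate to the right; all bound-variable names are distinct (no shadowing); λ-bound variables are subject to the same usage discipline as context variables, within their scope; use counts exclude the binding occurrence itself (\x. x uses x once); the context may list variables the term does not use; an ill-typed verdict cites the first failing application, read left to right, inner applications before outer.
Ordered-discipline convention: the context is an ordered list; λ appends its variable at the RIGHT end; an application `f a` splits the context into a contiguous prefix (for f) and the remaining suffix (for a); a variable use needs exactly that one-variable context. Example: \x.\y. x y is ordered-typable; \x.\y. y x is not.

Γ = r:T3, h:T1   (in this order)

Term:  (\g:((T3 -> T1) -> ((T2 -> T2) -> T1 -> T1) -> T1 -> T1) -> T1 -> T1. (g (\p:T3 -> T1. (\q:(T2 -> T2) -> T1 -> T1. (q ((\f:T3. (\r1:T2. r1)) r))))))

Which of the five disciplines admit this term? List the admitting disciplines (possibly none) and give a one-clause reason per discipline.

admitted in: affine, unrestricted
variable uses: r ×1, h ×0, g [bound] ×1, p [bound] ×0, q [bound] ×1, f [bound] ×0, r1 [bound] ×1
order of uses: g, q, r1, r
typing: ✓ — (((T3 -> T1) -> ((T2 -> T2) -> T1 -> T1) -> T1 -> T1) -> T1 -> T1) -> T1 -> T1
ordered: ✗, h, p, f never used (weakening)
linear: ✗, h, p, f never used (weakening)
affine: ✓, at most one use each (r, h, g, p, q, f, r1)
relevant: ✗, h, p, f never used (weakening)
unrestricted: ✓, typability at (((T3 -> T1) -> ((T2 -> T2) -> T1 -> T1) -> T1 -> T1) -> T1 -> T1) -> T1 -> T1 is all that's needed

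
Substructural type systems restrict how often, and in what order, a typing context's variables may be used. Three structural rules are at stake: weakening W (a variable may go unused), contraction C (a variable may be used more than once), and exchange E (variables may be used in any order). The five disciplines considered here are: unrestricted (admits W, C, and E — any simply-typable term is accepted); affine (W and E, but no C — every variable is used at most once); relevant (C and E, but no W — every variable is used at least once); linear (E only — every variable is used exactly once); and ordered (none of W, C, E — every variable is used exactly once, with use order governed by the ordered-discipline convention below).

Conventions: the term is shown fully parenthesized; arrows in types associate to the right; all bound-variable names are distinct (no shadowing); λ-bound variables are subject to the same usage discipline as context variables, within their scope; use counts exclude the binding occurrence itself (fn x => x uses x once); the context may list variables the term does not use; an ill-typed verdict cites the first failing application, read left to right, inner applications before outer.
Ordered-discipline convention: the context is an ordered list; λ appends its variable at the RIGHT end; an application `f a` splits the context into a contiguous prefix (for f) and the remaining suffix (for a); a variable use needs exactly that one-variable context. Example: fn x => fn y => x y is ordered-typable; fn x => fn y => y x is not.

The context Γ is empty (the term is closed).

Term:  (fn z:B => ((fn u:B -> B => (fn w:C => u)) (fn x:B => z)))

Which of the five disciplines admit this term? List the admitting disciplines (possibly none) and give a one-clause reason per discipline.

admitting disciplines: affine, unrestricted
counts: z [bound] ×1, u [bound] ×1, w [bound] ×0, x [bound] ×0
order of uses: u, z
typing: the term checks, with type B -> C -> B -> B
ordered: ✗ — w, x never used (weakening)
linear: ✗ — w, x never used (weakening)
affine: ✓ — no duplicate uses among z, u, w, x
relevant: ✗ — w, x never used (weakening)
unrestricted: ✓ — simply typable at B -> C -> B -> B; W, C, E all held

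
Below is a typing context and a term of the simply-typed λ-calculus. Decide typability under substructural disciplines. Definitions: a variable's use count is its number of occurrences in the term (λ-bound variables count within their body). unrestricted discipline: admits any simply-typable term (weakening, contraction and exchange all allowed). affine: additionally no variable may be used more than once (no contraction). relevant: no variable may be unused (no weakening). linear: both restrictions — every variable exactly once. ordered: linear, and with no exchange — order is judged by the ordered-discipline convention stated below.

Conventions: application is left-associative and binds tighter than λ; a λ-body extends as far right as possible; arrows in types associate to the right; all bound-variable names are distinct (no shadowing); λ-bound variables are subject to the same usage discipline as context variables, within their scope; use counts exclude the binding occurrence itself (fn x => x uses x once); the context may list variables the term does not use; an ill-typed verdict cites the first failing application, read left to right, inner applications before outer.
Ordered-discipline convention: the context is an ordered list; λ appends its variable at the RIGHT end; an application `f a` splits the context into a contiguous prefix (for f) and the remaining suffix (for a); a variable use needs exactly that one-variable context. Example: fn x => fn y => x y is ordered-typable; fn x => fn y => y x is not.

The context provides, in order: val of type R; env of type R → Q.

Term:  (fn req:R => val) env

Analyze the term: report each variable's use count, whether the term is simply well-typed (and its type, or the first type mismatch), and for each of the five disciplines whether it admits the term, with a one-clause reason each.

usage: val: 1, env: 1, req [bound]: 0
left-to-right use order: val, env
typing: ill-typed: an argument R → Q mismatches the expected R
ordered ✗ (fails simple typing)
linear ✗ (a type mismatch blocks all five)
affine ✗ (the type mismatch rejects it)
relevant ✗ (not simply typable)
unrestricted ✗ (fails simple typing)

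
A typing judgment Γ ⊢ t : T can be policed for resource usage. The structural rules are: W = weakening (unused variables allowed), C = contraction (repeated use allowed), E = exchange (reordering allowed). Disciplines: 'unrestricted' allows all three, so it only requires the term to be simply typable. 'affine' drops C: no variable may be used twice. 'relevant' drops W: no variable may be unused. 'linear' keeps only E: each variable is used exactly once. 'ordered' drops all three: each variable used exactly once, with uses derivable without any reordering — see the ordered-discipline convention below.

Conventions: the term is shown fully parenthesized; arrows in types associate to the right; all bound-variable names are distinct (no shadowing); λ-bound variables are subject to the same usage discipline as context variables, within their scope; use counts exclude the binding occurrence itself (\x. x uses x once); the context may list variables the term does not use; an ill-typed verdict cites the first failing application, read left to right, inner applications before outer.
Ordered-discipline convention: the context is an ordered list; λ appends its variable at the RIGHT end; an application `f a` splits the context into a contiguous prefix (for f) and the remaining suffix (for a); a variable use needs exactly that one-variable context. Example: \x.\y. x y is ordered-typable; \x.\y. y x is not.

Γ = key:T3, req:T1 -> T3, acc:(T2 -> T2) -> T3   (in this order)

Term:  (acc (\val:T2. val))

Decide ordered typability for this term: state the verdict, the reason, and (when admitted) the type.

no — needs weakening: key, req unused
use counts: key=0; req=0; acc=1; val [bound]=1
left-to-right use order: acc, val
typing: well-typed at T3
per-discipline verdicts: ordered ✗; linear ✗; affine ✓; relevant ✗; unrestricted ✓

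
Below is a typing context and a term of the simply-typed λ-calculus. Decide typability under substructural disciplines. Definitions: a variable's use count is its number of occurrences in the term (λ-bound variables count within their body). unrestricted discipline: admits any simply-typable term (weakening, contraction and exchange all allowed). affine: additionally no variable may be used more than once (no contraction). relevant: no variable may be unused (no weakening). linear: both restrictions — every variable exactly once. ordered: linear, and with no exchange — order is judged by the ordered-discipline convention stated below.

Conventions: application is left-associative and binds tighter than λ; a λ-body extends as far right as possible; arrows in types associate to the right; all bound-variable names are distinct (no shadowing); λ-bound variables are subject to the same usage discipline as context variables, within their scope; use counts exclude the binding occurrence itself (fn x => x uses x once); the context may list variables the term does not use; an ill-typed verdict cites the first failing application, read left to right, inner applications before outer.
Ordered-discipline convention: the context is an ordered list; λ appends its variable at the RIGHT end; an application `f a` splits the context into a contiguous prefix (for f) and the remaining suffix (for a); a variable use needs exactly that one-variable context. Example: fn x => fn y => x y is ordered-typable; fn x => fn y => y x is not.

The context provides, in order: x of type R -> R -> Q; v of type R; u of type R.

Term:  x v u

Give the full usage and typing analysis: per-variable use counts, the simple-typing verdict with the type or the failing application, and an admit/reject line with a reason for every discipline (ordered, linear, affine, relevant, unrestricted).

usage: x ×1; v ×1; u ×1
use order (left to right): x, v, u
typing: the term checks, with type Q
ordered: ✓, one use each (x, v, u); ordered split holds
linear: ✓, single use per variable (x, v, u)
affine: ✓, no duplicate uses among x, v, u
relevant: ✓, none of x, v, u goes unused
unrestricted: ✓, type-checks (Q) and nothing is barred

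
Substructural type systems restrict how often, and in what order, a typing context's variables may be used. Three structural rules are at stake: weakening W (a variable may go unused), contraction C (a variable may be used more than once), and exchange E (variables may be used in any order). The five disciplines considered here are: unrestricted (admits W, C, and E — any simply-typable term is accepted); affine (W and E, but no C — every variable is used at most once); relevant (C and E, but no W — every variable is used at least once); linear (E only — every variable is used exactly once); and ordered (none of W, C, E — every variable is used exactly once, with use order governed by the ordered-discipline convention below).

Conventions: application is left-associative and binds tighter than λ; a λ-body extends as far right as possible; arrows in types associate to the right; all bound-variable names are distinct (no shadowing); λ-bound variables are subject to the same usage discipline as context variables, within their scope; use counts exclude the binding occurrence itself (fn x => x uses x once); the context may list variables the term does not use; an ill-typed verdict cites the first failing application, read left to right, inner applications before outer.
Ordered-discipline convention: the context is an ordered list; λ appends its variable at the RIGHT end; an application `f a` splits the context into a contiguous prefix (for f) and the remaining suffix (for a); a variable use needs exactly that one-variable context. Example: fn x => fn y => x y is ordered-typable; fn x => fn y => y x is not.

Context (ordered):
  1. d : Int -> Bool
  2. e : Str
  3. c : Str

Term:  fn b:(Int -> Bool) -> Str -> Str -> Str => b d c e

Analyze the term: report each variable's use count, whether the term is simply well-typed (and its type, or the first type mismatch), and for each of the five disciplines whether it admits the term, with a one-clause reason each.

variable uses: d ×1, e ×1, c ×1, b (λ-bound) ×1
order of uses: b, d, c, e
typing: well-typed — term : ((Int -> Bool) -> Str -> Str -> Str) -> Str
ordered: ✗, use order b, d, c, e needs exchange
linear: ✓, single use per variable (d, e, c, b)
affine: ✓, d, e, c, b: no repeats, contraction unneeded
relevant: ✓, every one of d, e, c, b appears
unrestricted: ✓, typability at ((Int -> Bool) -> Str -> Str -> Str) -> Str is all that's needed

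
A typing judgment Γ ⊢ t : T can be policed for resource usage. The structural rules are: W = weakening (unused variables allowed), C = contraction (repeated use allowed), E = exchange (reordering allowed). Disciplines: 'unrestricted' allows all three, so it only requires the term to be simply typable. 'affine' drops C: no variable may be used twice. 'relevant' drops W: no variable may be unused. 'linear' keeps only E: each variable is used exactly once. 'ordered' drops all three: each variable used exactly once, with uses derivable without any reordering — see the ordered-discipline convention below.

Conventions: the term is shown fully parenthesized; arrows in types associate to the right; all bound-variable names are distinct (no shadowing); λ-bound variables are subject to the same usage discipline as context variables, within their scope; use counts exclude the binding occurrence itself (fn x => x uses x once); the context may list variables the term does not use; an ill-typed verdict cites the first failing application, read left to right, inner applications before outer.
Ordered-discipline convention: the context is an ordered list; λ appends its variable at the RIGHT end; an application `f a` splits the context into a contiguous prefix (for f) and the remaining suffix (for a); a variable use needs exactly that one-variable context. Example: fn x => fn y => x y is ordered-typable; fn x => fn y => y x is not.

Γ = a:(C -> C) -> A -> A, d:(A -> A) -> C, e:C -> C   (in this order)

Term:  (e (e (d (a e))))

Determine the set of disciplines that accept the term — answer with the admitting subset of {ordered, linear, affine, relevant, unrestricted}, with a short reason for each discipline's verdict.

admitted by: relevant, unrestricted
variable uses: a: 1; d: 1; e: 3
order of uses: e, e, d, a, e
typing: ✓ — C
ordered ✗ (uses contraction: e ×3)
linear ✗ (uses contraction: e ×3)
affine ✗ (uses contraction: e ×3)
relevant ✓ (none of a, d, e goes unused)
unrestricted ✓ (well-typed at C; no restrictions here)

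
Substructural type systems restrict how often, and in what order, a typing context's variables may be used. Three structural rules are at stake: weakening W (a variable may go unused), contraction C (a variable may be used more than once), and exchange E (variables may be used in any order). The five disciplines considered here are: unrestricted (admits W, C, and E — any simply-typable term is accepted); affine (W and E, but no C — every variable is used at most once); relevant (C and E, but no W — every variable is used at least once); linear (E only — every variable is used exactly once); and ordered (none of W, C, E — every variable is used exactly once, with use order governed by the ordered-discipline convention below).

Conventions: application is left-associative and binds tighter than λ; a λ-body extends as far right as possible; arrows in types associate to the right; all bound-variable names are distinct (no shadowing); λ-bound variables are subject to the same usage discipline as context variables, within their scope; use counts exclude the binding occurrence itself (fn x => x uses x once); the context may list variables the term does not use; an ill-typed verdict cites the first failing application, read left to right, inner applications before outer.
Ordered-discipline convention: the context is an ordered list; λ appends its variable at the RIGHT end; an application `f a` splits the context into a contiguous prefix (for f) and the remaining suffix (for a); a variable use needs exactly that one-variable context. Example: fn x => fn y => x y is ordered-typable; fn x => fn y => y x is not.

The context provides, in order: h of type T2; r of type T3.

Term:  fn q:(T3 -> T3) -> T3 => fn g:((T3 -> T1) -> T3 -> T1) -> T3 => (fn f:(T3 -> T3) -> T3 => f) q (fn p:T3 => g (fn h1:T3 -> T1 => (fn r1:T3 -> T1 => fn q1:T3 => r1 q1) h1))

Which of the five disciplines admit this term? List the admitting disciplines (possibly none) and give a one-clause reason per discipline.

accepted by: affine, unrestricted
counts: h ×0, r ×0, q (bound) ×1, g (bound) ×1, f (bound) ×1, p (bound) ×0, h1 (bound) ×1, r1 (bound) ×1, q1 (bound) ×1
use order (left to right): f, q, g, r1, q1, h1
typing: the term checks, with type ((T3 -> T3) -> T3) -> (((T3 -> T1) -> T3 -> T1) -> T3) -> T3
ordered: ✗, unused: h, r, p — weakening required
linear: ✗, unused: h, r, p — weakening required
affine: ✓, h, r, q, g, f, p, h1, r1, q1: no repeats, contraction unneeded
relevant: ✗, unused: h, r, p — weakening required
unrestricted: ✓, type-checks (((T3 -> T3) -> T3) -> (((T3 -> T1) -> T3 -> T1) -> T3) -> T3) and nothing is barred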